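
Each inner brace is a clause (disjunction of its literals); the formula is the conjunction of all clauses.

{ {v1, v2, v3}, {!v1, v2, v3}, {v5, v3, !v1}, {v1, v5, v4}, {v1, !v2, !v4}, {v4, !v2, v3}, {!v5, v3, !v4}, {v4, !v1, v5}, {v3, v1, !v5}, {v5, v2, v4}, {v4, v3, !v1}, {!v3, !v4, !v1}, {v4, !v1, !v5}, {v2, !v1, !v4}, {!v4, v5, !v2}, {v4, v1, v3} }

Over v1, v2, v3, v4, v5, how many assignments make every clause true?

There are 2^5 = 32 truth assignments over (v1, v2, v3, v4, v5).
Split on v1. With v1 = true, the clauses containing v1 are satisfied and !v1 drops from the rest; 0 of the 2^4 = 16 assignments to the other variables satisfy what remains.
With v1 = false, by the same count on the reduced clause set, 4 assignments work.
(One model: v1=F, v2=F, v3=T, v4=F, v5=T.)
Total: 0 + 4 = 4.

4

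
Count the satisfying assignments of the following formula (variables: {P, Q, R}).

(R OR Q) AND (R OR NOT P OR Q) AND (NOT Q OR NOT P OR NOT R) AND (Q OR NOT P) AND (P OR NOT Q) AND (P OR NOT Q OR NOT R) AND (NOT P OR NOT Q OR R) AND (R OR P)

1

There are 2^3 = 8 truth assignments over (P, Q, R).
Check each against the 8 clauses (columns in the order P, Q, R):
  F F F  ✗ fails (R OR Q)
  F F T  ✓ satisfies all
  F T F  ✗ fails (P OR NOT Q)
  F T T  ✗ fails (P OR NOT Q)
  T F F  ✗ fails (R OR Q)
  T F T  ✗ fails (Q OR NOT P)
  T T F  ✗ fails (NOT P OR NOT Q OR R)
  T T T  ✗ fails (NOT Q OR NOT P OR NOT R)
1 of the 8 rows is a model.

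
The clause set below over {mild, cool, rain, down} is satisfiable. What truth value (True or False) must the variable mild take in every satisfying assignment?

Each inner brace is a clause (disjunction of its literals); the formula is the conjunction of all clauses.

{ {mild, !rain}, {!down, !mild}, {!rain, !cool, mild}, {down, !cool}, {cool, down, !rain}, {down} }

Suppose mild = true.
(!down) alone gives down = false.
Now (down) is unsatisfied and unit — conflict.
So every satisfying assignment has mild = False.

False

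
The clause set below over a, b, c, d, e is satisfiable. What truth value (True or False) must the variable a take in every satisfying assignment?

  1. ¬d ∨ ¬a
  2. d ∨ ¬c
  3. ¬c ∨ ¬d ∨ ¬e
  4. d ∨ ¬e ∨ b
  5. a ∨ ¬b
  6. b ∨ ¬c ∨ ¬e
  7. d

Suppose a = True.
The clause (¬d) is unit, so d = False.
But (d) is also a unit clause — contradiction.
So every satisfying assignment has a = False.

False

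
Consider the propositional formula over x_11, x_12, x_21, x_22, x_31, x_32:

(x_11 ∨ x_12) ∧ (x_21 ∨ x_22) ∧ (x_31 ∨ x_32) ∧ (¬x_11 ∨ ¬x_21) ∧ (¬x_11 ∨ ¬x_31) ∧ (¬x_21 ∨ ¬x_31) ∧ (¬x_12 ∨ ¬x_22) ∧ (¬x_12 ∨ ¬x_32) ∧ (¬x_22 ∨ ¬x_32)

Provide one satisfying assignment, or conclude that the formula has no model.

Try x_11 = True.
The clause (¬x_21) is unit, so x_21 = False.
The clause (x_22) is unit, so x_22 = True.
The clause (¬x_31) is unit, so x_31 = False.
The clause (x_32) is unit, so x_32 = True.
Now (¬x_32) is unsatisfied and unit — conflict.
Backtrack on x_11: now try x_11 = False.
The clause (x_12) is unit, so x_12 = True.
The clause (¬x_22) is unit, so x_22 = False.
The clause (x_21) is unit, so x_21 = True.
The clause (¬x_31) is unit, so x_31 = False.
The clause (x_32) is unit, so x_32 = True.
Now (¬x_32) is unsatisfied and unit — conflict.
Either choice for x_11 ends in contradiction.

UNSATISFIABLE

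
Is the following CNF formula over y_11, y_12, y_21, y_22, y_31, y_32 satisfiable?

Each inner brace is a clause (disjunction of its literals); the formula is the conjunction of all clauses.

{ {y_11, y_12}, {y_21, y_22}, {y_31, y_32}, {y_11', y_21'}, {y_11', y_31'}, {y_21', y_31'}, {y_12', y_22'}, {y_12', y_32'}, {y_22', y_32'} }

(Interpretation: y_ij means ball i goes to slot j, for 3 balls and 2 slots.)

No

Branch on y_11: set y_11 = 1.
The clause (y_21') is unit, so y_21 = 0.
The clause (y_22) is unit, so y_22 = 1.
The clause (y_31') is unit, so y_31 = 0.
The clause (y_32) is unit, so y_32 = 1.
But (y_32') is also a unit clause — contradiction.
Undo y_11 and try y_11 = 0.
The clause (y_12) is unit, so y_12 = 1.
The clause (y_22') is unit, so y_22 = 0.
The clause (y_21) is unit, so y_21 = 1.
The clause (y_31') is unit, so y_31 = 0.
The clause (y_32) is unit, so y_32 = 1.
But (y_32') is also a unit clause — contradiction.
Neither y_11 = 1 nor y_11 = 0 works.
No assignment satisfies every clause.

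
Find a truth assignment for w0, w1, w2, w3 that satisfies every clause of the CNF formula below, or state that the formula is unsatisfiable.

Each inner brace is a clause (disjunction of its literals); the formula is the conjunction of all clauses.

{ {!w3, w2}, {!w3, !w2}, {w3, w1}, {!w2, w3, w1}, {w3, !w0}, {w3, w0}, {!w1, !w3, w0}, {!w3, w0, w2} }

UNSATISFIABLE

Suppose w3 = false.
From the singleton clause (w1), w1 = true.
From the singleton clause (!w0), w0 = false.
But (w0) is also a unit clause — contradiction.
So w3 must be the other value — set w3 = true.
From the singleton clause (w2), w2 = true.
But (!w2) is also a unit clause — contradiction.
Either choice for w3 ends in contradiction.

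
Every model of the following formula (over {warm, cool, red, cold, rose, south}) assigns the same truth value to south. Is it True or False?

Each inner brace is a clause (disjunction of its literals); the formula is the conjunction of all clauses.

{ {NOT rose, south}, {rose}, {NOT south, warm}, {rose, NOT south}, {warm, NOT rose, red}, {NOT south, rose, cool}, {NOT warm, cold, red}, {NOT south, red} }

Suppose south = false.
Unit clause (NOT rose) forces rose = false.
But (rose) is also a unit clause — contradiction.
So every satisfying assignment has south = True.

True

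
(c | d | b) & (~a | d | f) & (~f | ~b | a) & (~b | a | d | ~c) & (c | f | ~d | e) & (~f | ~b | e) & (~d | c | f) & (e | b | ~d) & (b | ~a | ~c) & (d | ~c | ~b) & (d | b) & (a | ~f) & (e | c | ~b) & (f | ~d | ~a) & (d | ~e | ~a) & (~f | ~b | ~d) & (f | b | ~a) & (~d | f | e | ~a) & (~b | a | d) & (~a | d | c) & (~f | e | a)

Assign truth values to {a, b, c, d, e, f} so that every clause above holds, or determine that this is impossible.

a=0; b=1; c=1; d=1; e=1; f=0

Suppose d = 1.
Suppose c = 1.
Suppose e = 1.
Suppose b = 1.
(~f) alone gives f = 0.
(~a) alone gives a = 0.
This assignment satisfies each clause.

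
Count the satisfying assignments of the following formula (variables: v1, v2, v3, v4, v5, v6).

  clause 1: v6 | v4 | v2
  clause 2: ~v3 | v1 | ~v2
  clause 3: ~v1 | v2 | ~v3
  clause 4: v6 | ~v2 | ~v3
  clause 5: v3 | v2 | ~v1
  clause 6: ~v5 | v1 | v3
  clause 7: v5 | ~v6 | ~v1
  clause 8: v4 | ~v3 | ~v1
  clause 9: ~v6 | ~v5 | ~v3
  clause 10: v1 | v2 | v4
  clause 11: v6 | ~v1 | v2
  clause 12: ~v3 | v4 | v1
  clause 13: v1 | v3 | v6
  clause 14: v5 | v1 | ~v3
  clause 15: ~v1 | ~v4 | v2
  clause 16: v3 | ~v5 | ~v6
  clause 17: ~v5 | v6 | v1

7

There are 2^6 = 64 truth assignments over (v1, v2, v3, v4, v5, v6).
Split on v1. With v1 = 1, the clauses containing v1 are satisfied and ~v1 drops from the rest; 4 of the 2^5 = 32 assignments to the other variables satisfy what remains.
With v1 = 0, by the same count on the reduced clause set, 3 assignments work.
(One model: v1=F, v2=F, v3=F, v4=T, v5=F, v6=T.)
Total: 4 + 3 = 7.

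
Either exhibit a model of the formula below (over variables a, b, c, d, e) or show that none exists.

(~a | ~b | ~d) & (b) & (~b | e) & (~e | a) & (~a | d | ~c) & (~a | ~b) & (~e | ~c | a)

UNSATISFIABLE

(b) alone gives b = 1.
(e) alone gives e = 1.
(a) alone gives a = 1.
But (~a) is also a unit clause — contradiction.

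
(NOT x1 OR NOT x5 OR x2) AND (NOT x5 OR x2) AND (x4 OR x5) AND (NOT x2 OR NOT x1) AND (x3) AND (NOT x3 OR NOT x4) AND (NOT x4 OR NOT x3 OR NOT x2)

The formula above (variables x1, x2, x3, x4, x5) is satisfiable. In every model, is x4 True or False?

Suppose x4 = true.
The clause (x3) is unit, so x3 = true.
But (NOT x3) is also a unit clause — contradiction.
So every satisfying assignment has x4 = False.

False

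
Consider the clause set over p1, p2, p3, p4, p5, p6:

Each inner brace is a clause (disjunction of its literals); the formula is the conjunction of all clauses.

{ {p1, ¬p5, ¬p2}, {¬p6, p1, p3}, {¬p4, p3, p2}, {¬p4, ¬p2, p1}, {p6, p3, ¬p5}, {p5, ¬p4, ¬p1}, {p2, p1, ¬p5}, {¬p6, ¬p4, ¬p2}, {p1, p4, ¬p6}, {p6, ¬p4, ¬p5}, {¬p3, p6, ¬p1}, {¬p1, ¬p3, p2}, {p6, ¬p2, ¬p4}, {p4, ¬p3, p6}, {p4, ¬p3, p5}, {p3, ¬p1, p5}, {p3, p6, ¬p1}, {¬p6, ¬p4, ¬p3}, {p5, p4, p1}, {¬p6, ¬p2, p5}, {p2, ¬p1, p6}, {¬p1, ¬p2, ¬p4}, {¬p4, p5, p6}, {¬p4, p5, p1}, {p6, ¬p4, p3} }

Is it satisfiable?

Suppose p1 = True.
Suppose p5 = True.
Suppose p6 = True.
Suppose p4 = False.
Suppose p3 = False.
No clause remains; p2 is free.
A satisfying assignment: p1: True; p2: True; p3: False; p4: False; p5: True; p6: True.

Yes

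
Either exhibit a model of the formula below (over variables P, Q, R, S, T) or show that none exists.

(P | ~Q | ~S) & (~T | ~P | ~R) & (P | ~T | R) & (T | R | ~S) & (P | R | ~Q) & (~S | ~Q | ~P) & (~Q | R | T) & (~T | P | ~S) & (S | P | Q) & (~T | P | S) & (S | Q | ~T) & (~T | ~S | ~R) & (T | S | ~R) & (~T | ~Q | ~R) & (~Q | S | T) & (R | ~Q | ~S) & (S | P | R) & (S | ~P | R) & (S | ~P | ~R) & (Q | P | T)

P: 1; Q: 0; R: 1; S: 1; T: 0

Suppose P = 1.
Suppose T = 0.
Suppose R = 1.
From the singleton clause (S), S = 1.
From the singleton clause (~Q), Q = 0.
Every clause now holds.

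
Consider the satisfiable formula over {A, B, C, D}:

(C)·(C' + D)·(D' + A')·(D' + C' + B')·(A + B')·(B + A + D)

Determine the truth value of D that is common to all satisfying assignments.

Suppose D = 0.
From the singleton clause (C), C = 1.
But (C') is also a unit clause — contradiction.
So every satisfying assignment has D = True.

True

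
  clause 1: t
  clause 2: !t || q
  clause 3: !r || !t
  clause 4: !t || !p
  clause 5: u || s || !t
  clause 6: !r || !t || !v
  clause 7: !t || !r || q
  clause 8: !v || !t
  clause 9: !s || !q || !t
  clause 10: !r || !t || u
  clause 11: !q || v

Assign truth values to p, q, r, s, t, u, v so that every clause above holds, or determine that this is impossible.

UNSATISFIABLE

Unit clause (t) forces t = true.
Unit clause (q) forces q = true.
Unit clause (!r) forces r = false.
Unit clause (!p) forces p = false.
Unit clause (!v) forces v = false.
Now (v) is unsatisfied and unit — conflict.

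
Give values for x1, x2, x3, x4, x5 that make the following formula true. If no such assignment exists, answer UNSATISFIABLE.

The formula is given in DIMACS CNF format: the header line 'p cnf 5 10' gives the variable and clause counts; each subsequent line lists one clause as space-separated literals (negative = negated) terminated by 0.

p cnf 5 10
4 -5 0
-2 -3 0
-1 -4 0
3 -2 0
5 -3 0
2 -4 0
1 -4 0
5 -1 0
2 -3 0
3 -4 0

Branch on x4: set x4 = False.
The clause (¬x5) is unit, so x5 = False.
The clause (¬x3) is unit, so x3 = False.
The clause (¬x2) is unit, so x2 = False.
The clause (¬x1) is unit, so x1 = False.
This assignment satisfies each clause.

x1: False,  x2: False,  x3: False,  x4: False,  x5: False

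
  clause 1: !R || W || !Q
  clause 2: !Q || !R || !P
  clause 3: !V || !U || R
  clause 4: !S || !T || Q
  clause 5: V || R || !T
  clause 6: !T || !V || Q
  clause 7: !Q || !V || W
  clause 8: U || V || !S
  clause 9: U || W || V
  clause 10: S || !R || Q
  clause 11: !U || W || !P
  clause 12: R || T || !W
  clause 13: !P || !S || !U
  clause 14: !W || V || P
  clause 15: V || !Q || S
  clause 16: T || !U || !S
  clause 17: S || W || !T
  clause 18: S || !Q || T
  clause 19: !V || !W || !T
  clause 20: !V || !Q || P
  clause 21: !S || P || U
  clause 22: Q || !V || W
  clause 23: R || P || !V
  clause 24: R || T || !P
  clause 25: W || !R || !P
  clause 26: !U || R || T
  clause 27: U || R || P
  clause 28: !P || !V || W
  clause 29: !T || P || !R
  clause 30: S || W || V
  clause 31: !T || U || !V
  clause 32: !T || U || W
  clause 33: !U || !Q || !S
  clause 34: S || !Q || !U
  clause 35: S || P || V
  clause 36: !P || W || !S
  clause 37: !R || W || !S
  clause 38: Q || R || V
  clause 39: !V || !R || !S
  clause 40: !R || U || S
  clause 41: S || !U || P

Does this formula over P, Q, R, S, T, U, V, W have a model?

Suppose R = false.
Suppose V = false.
From the singleton clause (!T), T = false.
From the singleton clause (!W), W = false.
From the singleton clause (U), U = true.
But (!U) is also a unit clause — contradiction.
That branch fails; take V = true instead.
From the singleton clause (!U), U = false.
From the singleton clause (P), P = true.
From the singleton clause (T), T = true.
But (!T) is also a unit clause — contradiction.
Both values of V lead to a conflict.
That branch fails; take R = true instead.
Suppose W = true.
Suppose Q = false.
From the singleton clause (S), S = true.
From the singleton clause (!T), T = false.
From the singleton clause (!U), U = false.
From the singleton clause (V), V = true.
But (!V) is also a unit clause — contradiction.
That branch fails; take Q = true instead.
From the singleton clause (!P), P = false.
From the singleton clause (V), V = true.
But (!V) is also a unit clause — contradiction.
Both values of Q lead to a conflict.
That branch fails; take W = false instead.
From the singleton clause (!Q), Q = false.
From the singleton clause (S), S = true.
But (!S) is also a unit clause — contradiction.
Both values of W lead to a conflict.
Both values of R lead to a conflict.
No assignment satisfies every clause.

No, unsatisfiable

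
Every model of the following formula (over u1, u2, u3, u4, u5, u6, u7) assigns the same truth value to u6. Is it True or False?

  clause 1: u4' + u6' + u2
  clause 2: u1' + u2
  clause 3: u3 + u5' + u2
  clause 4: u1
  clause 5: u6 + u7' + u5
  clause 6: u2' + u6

True

Suppose u6 = 0.
(u1) alone gives u1 = 1.
(u2) alone gives u2 = 1.
That conflicts with the unit clause (u2').
So every satisfying assignment has u6 = True.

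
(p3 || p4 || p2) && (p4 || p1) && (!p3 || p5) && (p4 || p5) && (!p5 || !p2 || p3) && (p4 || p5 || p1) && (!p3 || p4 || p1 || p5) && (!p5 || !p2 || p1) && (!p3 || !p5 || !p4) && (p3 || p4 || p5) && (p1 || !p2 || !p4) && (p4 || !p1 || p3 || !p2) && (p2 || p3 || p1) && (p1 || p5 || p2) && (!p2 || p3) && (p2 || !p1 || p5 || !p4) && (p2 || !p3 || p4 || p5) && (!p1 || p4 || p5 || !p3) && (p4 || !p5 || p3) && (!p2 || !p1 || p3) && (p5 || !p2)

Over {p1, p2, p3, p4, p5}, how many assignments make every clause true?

3

There are 2^5 = 32 truth assignments over (p1, p2, p3, p4, p5).
Split on p1. With p1 = true, the clauses containing p1 are satisfied and !p1 drops from the rest; 3 of the 2^4 = 16 assignments to the other variables satisfy what remains.
With p1 = false, by the same count on the reduced clause set, 0 assignments work.
Total: 3 + 0 = 3.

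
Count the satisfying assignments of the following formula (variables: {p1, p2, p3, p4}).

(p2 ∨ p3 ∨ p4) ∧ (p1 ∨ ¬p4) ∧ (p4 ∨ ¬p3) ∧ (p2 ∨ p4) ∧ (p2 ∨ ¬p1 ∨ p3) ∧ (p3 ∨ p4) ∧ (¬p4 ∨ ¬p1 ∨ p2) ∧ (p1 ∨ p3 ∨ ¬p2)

2

There are 2^4 = 16 truth assignments over (p1, p2, p3, p4).
Check each against the 8 clauses (columns in the order p1, p2, p3, p4):
  F F F F  ✗ fails (p2 ∨ p3 ∨ p4)
  F F F T  ✗ fails (p1 ∨ ¬p4)
  F F T F  ✗ fails (p4 ∨ ¬p3)
  F F T T  ✗ fails (p1 ∨ ¬p4)
  F T F F  ✗ fails (p3 ∨ p4)
  F T F T  ✗ fails (p1 ∨ ¬p4)
  F T T F  ✗ fails (p4 ∨ ¬p3)
  F T T T  ✗ fails (p1 ∨ ¬p4)
  T F F F  ✗ fails (p2 ∨ p3 ∨ p4)
  T F F T  ✗ fails (p2 ∨ ¬p1 ∨ p3)
  T F T F  ✗ fails (p4 ∨ ¬p3)
  T F T T  ✗ fails (¬p4 ∨ ¬p1 ∨ p2)
  T T F F  ✗ fails (p3 ∨ p4)
  T T F T  ✓ satisfies all
  T T T F  ✗ fails (p4 ∨ ¬p3)
  T T T T  ✓ satisfies all
2 of the 16 rows are models.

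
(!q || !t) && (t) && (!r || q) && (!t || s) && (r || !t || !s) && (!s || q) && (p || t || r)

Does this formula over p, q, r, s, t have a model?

From the singleton clause (t), t = true.
From the singleton clause (!q), q = false.
From the singleton clause (!r), r = false.
From the singleton clause (s), s = true.
But (!s) is also a unit clause — contradiction.
No assignment satisfies every clause.

No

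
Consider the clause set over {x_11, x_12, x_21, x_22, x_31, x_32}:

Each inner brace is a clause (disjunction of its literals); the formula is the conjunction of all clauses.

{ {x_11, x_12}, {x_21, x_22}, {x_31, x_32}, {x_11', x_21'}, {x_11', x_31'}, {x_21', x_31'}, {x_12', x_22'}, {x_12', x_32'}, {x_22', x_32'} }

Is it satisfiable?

Case x_11 = 1:
Unit clause (x_21') forces x_21 = 0.
Unit clause (x_22) forces x_22 = 1.
Unit clause (x_31') forces x_31 = 0.
Unit clause (x_32) forces x_32 = 1.
Now (x_32') is unsatisfied and unit — conflict.
Backtrack on x_11: now try x_11 = 0.
Unit clause (x_12) forces x_12 = 1.
Unit clause (x_22') forces x_22 = 0.
Unit clause (x_21) forces x_21 = 1.
Unit clause (x_31') forces x_31 = 0.
Unit clause (x_32) forces x_32 = 1.
Now (x_32') is unsatisfied and unit — conflict.
Both values of x_11 lead to a conflict.
No assignment satisfies every clause.

Unsatisfiable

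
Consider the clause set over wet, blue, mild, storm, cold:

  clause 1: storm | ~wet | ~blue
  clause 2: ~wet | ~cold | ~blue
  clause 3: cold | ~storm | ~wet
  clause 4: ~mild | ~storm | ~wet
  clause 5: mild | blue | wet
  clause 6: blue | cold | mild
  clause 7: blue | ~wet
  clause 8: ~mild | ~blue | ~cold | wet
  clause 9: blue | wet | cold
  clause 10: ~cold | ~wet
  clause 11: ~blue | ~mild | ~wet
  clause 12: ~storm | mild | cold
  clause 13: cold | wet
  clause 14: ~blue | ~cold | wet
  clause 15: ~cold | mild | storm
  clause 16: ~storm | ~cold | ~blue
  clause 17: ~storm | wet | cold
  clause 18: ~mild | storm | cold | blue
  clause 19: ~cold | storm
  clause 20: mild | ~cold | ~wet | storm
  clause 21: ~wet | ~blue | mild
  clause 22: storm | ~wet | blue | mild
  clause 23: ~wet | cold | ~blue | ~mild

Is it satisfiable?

Satisfiable

Try blue = 0.
Unit clause (~wet) forces wet = 0.
Unit clause (mild) forces mild = 1.
Unit clause (cold) forces cold = 1.
Unit clause (storm) forces storm = 1.
Every clause now holds.
A satisfying assignment: wet ↦ 0,  blue ↦ 0,  mild ↦ 1,  storm ↦ 1,  cold ↦ 1.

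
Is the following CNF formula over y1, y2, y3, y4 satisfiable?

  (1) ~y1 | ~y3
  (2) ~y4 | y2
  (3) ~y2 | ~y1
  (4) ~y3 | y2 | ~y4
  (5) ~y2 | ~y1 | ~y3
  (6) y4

Yes, satisfiable

From the singleton clause (y4), y4 = 1.
From the singleton clause (y2), y2 = 1.
From the singleton clause (~y1), y1 = 0.
All clauses hold; y3 can take either value.
A satisfying assignment: y1=0; y2=1; y3=1; y4=1.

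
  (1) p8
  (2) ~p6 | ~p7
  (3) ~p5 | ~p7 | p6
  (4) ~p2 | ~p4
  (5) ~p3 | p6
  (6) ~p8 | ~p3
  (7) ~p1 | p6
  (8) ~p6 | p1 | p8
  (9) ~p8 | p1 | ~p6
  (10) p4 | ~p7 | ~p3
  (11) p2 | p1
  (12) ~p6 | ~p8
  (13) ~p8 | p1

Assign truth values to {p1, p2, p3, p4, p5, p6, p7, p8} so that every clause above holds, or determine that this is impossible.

Unit clause (p8) forces p8 = 1.
Unit clause (~p3) forces p3 = 0.
Unit clause (~p6) forces p6 = 0.
Unit clause (~p1) forces p1 = 0.
Now (p1) is unsatisfied and unit — conflict.

UNSATISFIABLE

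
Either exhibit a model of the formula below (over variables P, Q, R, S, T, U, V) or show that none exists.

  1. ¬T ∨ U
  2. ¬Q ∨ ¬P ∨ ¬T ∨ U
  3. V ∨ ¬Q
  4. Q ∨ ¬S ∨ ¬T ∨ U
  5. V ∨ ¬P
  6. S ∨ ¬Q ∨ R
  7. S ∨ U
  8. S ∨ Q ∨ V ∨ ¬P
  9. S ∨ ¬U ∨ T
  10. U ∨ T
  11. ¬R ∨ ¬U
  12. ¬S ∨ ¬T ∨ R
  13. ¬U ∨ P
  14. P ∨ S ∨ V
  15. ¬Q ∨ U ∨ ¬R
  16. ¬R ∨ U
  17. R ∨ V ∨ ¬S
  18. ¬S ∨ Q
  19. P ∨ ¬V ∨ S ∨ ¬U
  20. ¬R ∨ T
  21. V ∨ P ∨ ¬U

P ↦ True, Q ↦ True, R ↦ False, S ↦ True, T ↦ False, U ↦ True, V ↦ True

Try T = False.
The clause (U) is unit, so U = True.
The clause (S) is unit, so S = True.
The clause (¬R) is unit, so R = False.
The clause (P) is unit, so P = True.
The clause (V) is unit, so V = True.
The clause (Q) is unit, so Q = True.
All clauses are satisfied.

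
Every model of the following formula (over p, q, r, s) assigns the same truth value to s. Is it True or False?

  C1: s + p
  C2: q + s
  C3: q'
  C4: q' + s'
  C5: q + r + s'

True

Suppose s = 0.
(p) alone gives p = 1.
(q) alone gives q = 1.
That conflicts with the unit clause (q').
So every satisfying assignment has s = True.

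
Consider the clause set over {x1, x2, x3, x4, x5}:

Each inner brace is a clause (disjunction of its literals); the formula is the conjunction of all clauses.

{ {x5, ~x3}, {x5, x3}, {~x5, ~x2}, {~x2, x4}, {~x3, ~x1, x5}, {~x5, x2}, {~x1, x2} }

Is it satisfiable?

No

Case x5 = 1:
(~x2) alone gives x2 = 0.
That conflicts with the unit clause (x2).
So x5 must be the other value — set x5 = 0.
(~x3) alone gives x3 = 0.
That conflicts with the unit clause (x3).
Both values of x5 lead to a conflict.
No assignment satisfies every clause.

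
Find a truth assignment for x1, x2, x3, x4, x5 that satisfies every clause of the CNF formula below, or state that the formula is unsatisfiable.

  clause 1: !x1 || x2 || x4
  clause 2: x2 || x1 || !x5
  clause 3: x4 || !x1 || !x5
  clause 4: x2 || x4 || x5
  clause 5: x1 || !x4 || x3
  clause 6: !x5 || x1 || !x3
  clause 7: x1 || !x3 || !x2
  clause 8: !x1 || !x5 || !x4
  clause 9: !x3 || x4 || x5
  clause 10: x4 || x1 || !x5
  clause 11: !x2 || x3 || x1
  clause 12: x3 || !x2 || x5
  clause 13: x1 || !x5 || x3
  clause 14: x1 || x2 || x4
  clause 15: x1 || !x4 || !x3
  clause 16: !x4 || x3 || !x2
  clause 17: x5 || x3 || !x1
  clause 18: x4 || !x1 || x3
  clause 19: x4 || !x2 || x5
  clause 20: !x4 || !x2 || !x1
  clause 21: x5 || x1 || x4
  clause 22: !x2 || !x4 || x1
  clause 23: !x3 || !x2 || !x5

x1: true; x2: false; x3: true; x4: true; x5: false

Try x1 = true.
Try x2 = false.
The clause (x4) is unit, so x4 = true.
The clause (!x5) is unit, so x5 = false.
The clause (x3) is unit, so x3 = true.
Every clause now holds.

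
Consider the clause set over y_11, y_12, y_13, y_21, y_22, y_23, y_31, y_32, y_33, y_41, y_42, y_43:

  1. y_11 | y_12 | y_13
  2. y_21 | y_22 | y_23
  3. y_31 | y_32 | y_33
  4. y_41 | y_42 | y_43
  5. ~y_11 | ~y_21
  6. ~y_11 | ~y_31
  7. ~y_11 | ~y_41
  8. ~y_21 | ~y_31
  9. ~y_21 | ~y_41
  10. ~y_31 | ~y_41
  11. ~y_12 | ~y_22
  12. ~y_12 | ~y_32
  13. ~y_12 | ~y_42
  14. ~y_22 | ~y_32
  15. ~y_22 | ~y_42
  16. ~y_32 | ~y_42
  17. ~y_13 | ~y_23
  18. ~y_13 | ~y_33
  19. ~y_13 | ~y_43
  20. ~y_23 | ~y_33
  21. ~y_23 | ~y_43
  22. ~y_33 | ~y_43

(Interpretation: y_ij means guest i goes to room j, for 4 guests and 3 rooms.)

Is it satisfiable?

Suppose y_11 = 0.
Suppose y_12 = 1.
Unit clause (~y_22) forces y_22 = 0.
Unit clause (~y_32) forces y_32 = 0.
Unit clause (~y_42) forces y_42 = 0.
Suppose y_21 = 1.
Unit clause (~y_31) forces y_31 = 0.
Unit clause (y_33) forces y_33 = 1.
Unit clause (~y_41) forces y_41 = 0.
Unit clause (y_43) forces y_43 = 1.
But (~y_43) is also a unit clause — contradiction.
Backtrack on y_21: now try y_21 = 0.
Unit clause (y_23) forces y_23 = 1.
Unit clause (~y_13) forces y_13 = 0.
Unit clause (~y_33) forces y_33 = 0.
Unit clause (y_31) forces y_31 = 1.
Unit clause (~y_41) forces y_41 = 0.
Unit clause (y_43) forces y_43 = 1.
But (~y_43) is also a unit clause — contradiction.
Neither y_21 = 1 nor y_21 = 0 works.
Backtrack on y_12: now try y_12 = 0.
Unit clause (y_13) forces y_13 = 1.
Unit clause (~y_23) forces y_23 = 0.
Unit clause (~y_33) forces y_33 = 0.
Unit clause (~y_43) forces y_43 = 0.
Suppose y_21 = 1.
Unit clause (~y_31) forces y_31 = 0.
Unit clause (y_32) forces y_32 = 1.
Unit clause (~y_41) forces y_41 = 0.
Unit clause (y_42) forces y_42 = 1.
But (~y_42) is also a unit clause — contradiction.
Backtrack on y_21: now try y_21 = 0.
Unit clause (y_22) forces y_22 = 1.
Unit clause (~y_32) forces y_32 = 0.
Unit clause (y_31) forces y_31 = 1.
Unit clause (~y_41) forces y_41 = 0.
Unit clause (y_42) forces y_42 = 1.
But (~y_42) is also a unit clause — contradiction.
Neither y_21 = 1 nor y_21 = 0 works.
Neither y_12 = 1 nor y_12 = 0 works.
Backtrack on y_11: now try y_11 = 1.
Unit clause (~y_21) forces y_21 = 0.
Unit clause (~y_31) forces y_31 = 0.
Unit clause (~y_41) forces y_41 = 0.
Suppose y_22 = 1.
Unit clause (~y_12) forces y_12 = 0.
Unit clause (~y_32) forces y_32 = 0.
Unit clause (y_33) forces y_33 = 1.
Unit clause (~y_42) forces y_42 = 0.
Unit clause (y_43) forces y_43 = 1.
But (~y_43) is also a unit clause — contradiction.
Backtrack on y_22: now try y_22 = 0.
Unit clause (y_23) forces y_23 = 1.
Unit clause (~y_13) forces y_13 = 0.
Unit clause (~y_33) forces y_33 = 0.
Unit clause (y_32) forces y_32 = 1.
Unit clause (~y_12) forces y_12 = 0.
Unit clause (~y_42) forces y_42 = 0.
Unit clause (y_43) forces y_43 = 1.
But (~y_43) is also a unit clause — contradiction.
Neither y_22 = 1 nor y_22 = 0 works.
Neither y_11 = 1 nor y_11 = 0 works.
No assignment satisfies every clause.

No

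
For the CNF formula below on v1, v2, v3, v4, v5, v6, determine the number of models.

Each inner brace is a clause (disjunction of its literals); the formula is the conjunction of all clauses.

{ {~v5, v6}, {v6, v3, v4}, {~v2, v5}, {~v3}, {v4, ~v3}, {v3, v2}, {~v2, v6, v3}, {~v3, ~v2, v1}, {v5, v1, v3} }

4

There are 2^6 = 64 truth assignments over (v1, v2, v3, v4, v5, v6).
Split on v1. With v1 = 1, the clauses containing v1 are satisfied and ~v1 drops from the rest; 2 of the 2^5 = 32 assignments to the other variables satisfy what remains.
With v1 = 0, by the same count on the reduced clause set, 2 assignments work.
(One model: v1=F, v2=T, v3=F, v4=F, v5=T, v6=T.)
Total: 2 + 2 = 4.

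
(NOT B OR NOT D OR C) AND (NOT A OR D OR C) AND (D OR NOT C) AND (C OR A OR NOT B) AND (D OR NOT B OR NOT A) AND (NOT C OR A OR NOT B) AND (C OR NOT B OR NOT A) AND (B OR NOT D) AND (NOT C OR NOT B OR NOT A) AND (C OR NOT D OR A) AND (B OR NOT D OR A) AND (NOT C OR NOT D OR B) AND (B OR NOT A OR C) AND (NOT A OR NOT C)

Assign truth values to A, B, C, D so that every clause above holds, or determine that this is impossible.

A ↦ false; B ↦ false; C ↦ false; D ↦ false

Case D = false:
The clause (NOT C) is unit, so C = false.
The clause (NOT A) is unit, so A = false.
The clause (NOT B) is unit, so B = false.
This assignment satisfies each clause.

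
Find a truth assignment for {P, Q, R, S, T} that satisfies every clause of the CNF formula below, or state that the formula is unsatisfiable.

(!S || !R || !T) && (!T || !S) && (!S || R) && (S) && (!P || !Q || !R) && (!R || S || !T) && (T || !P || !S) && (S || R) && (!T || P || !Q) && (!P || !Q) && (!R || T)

(S) alone gives S = true.
(!T) alone gives T = false.
(R) alone gives R = true.
But (!R) is also a unit clause — contradiction.

UNSATISFIABLE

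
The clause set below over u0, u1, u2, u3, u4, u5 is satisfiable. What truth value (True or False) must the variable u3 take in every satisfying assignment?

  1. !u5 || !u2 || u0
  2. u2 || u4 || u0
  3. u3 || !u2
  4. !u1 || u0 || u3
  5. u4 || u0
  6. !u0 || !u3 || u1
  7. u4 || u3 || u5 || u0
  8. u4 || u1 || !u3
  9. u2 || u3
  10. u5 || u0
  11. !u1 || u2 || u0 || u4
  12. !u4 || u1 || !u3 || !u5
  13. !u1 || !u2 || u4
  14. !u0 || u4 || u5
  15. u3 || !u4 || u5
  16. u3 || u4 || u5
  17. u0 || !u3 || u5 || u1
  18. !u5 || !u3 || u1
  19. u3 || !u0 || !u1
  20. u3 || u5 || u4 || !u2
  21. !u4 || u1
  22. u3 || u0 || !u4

Suppose u3 = false.
The clause (!u2) is unit, so u2 = false.
Now (u2) is unsatisfied and unit — conflict.
So every satisfying assignment has u3 = True.

True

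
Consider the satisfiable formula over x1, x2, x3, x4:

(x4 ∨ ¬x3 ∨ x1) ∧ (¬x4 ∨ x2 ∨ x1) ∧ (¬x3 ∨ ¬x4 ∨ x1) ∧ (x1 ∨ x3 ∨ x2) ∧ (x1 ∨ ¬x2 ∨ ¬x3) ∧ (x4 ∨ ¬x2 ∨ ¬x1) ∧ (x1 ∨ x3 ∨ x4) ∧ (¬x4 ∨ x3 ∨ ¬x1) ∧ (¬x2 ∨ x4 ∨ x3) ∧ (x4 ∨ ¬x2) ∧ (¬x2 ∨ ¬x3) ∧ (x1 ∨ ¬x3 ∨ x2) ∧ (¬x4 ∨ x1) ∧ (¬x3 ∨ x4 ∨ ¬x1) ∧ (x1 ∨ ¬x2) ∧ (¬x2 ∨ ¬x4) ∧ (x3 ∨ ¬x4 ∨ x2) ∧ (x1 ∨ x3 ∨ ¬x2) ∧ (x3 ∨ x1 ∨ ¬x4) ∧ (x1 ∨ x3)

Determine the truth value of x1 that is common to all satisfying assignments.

Suppose x1 = False.
(¬x4) alone gives x4 = False.
(¬x3) alone gives x3 = False.
Now (x3) is unsatisfied and unit — conflict.
So every satisfying assignment has x1 = True.

True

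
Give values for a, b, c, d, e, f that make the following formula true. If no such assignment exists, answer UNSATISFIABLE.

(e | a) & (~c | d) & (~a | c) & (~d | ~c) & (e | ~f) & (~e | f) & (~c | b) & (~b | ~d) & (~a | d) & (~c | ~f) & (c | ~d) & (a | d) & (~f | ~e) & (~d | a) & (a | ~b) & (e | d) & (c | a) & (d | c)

Try e = 1.
From the singleton clause (f), f = 1.
Now (~f) is unsatisfied and unit — conflict.
So e must be the other value — set e = 0.
From the singleton clause (a), a = 1.
From the singleton clause (c), c = 1.
From the singleton clause (d), d = 1.
Now (~d) is unsatisfied and unit — conflict.
Both values of e lead to a conflict.

UNSATISFIABLE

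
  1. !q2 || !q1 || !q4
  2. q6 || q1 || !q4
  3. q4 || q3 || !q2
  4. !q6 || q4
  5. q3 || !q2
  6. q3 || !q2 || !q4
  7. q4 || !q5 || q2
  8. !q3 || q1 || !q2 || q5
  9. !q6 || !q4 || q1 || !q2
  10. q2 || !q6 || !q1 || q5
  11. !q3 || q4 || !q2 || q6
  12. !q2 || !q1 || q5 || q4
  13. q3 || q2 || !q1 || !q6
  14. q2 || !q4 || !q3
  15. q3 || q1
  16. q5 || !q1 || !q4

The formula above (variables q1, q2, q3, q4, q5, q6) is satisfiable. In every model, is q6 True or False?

False

Suppose q6 = true.
The clause (q4) is unit, so q4 = true.
Case q2 = false:
The clause (!q3) is unit, so q3 = false.
The clause (!q1) is unit, so q1 = false.
Now (q1) is unsatisfied and unit — conflict.
So q2 must be the other value — set q2 = true.
The clause (!q1) is unit, so q1 = false.
Now (q1) is unsatisfied and unit — conflict.
Either choice for q2 ends in contradiction.
So every satisfying assignment has q6 = False.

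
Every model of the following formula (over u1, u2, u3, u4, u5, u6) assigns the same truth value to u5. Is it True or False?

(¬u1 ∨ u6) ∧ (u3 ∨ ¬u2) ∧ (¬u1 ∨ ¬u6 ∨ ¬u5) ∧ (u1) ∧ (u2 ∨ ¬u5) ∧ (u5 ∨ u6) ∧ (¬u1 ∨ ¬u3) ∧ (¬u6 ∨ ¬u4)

Suppose u5 = True.
The clause (u1) is unit, so u1 = True.
The clause (u6) is unit, so u6 = True.
Now (¬u6) is unsatisfied and unit — conflict.
So every satisfying assignment has u5 = False.

False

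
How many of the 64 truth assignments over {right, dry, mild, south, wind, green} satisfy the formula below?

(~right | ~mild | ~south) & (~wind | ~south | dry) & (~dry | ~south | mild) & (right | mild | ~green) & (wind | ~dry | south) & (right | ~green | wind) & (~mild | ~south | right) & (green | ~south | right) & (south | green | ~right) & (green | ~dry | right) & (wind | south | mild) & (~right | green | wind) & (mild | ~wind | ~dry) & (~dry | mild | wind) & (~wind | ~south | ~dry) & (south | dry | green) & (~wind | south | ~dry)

5

There are 2^6 = 64 truth assignments over (right, dry, mild, south, wind, green).
Split on mild. With mild = 1, the clauses containing mild are satisfied and ~mild drops from the rest; 3 of the 2^5 = 32 assignments to the other variables satisfy what remains.
With mild = 0, by the same count on the reduced clause set, 2 assignments work.
(One model: right=F, dry=F, mild=T, south=F, wind=T, green=T.)
Total: 3 + 2 = 5.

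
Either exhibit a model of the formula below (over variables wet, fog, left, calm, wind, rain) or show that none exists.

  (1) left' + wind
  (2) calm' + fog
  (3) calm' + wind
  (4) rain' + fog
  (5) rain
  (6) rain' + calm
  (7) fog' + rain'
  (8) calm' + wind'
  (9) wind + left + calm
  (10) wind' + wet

The clause (rain) is unit, so rain = 1.
The clause (fog) is unit, so fog = 1.
Now (fog') is unsatisfied and unit — conflict.

UNSATISFIABLE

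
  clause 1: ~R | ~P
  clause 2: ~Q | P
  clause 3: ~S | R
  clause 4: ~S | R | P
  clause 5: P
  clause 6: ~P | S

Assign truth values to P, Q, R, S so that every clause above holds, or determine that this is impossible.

UNSATISFIABLE

(P) alone gives P = 1.
(~R) alone gives R = 0.
(~S) alone gives S = 0.
That conflicts with the unit clause (S).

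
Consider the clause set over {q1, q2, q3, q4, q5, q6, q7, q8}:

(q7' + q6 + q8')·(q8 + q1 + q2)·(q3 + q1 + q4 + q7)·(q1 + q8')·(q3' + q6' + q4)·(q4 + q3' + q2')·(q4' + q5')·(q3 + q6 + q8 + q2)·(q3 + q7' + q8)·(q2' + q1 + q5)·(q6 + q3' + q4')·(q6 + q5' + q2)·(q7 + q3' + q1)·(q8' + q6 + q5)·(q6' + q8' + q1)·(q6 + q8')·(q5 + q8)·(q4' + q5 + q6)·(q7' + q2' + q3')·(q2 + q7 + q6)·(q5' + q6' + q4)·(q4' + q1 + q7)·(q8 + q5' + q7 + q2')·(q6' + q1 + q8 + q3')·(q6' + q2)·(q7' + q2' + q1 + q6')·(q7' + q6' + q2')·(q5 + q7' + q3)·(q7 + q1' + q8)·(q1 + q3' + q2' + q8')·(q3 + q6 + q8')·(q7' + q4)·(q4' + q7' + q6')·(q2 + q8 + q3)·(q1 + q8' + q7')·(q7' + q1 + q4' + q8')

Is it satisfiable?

Yes

Case q1 = 1:
Case q4 = 0:
The clause (q7') is unit, so q7 = 0.
The clause (q8) is unit, so q8 = 1.
The clause (q6) is unit, so q6 = 1.
The clause (q3') is unit, so q3 = 0.
The clause (q5') is unit, so q5 = 0.
The clause (q2) is unit, so q2 = 1.
All clauses are satisfied.
A satisfying assignment: q1: 1; q2: 1; q3: 0; q4: 0; q5: 0; q6: 1; q7: 0; q8: 1.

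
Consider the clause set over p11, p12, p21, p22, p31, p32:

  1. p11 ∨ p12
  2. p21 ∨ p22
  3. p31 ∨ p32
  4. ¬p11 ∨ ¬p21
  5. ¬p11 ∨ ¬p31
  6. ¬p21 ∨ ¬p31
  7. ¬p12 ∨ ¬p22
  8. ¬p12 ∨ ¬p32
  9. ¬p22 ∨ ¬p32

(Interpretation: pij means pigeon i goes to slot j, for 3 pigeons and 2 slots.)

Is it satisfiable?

No, unsatisfiable

Try p11 = True.
The clause (¬p21) is unit, so p21 = False.
The clause (p22) is unit, so p22 = True.
The clause (¬p31) is unit, so p31 = False.
The clause (p32) is unit, so p32 = True.
That conflicts with the unit clause (¬p32).
Backtrack on p11: now try p11 = False.
The clause (p12) is unit, so p12 = True.
The clause (¬p22) is unit, so p22 = False.
The clause (p21) is unit, so p21 = True.
The clause (¬p31) is unit, so p31 = False.
The clause (p32) is unit, so p32 = True.
That conflicts with the unit clause (¬p32).
Neither p11 = True nor p11 = False works.
No assignment satisfies every clause.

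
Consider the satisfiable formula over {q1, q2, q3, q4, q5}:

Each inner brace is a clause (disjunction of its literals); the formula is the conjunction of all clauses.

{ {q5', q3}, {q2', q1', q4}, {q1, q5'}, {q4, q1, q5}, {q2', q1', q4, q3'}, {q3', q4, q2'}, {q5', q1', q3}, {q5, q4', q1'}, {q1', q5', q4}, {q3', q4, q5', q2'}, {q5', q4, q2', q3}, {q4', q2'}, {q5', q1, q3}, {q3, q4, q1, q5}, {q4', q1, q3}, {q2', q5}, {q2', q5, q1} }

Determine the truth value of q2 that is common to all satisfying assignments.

Suppose q2 = 1.
The clause (q4') is unit, so q4 = 0.
The clause (q1') is unit, so q1 = 0.
The clause (q5') is unit, so q5 = 0.
That conflicts with the unit clause (q5).
So every satisfying assignment has q2 = False.

False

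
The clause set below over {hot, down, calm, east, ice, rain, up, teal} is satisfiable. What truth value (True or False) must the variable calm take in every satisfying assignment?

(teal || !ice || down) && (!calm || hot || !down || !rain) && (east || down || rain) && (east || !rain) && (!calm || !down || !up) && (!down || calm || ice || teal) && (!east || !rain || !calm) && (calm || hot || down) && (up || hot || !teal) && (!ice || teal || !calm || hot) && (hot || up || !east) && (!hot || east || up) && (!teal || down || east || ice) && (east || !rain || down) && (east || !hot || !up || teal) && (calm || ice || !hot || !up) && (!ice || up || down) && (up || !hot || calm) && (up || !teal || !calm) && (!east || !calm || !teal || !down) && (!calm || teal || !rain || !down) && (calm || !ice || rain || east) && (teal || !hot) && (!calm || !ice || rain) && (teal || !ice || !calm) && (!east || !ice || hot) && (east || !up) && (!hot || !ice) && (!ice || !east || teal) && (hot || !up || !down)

True

Suppose calm = false.
Suppose east = true.
Suppose hot = true.
Unit clause (up) forces up = true.
Unit clause (ice) forces ice = true.
Now (!ice) is unsatisfied and unit — conflict.
Undo hot and try hot = false.
Unit clause (down) forces down = true.
Unit clause (up) forces up = true.
Now (!up) is unsatisfied and unit — conflict.
Neither hot = true nor hot = false works.
Undo east and try east = false.
Unit clause (!rain) forces rain = false.
Unit clause (down) forces down = true.
Unit clause (!ice) forces ice = false.
Unit clause (teal) forces teal = true.
Unit clause (!up) forces up = false.
Unit clause (hot) forces hot = true.
Now (!hot) is unsatisfied and unit — conflict.
Neither east = true nor east = false works.
So every satisfying assignment has calm = True.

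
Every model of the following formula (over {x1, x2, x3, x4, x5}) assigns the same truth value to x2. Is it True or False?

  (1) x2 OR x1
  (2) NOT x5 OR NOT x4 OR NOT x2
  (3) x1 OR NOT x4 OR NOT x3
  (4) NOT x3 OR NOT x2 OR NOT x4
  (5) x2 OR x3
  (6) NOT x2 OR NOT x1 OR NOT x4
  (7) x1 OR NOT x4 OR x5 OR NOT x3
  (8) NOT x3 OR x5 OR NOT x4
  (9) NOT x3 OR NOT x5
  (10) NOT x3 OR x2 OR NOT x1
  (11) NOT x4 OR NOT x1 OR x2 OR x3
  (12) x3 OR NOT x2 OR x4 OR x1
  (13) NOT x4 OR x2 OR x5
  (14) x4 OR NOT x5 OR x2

Suppose x2 = false.
The clause (x1) is unit, so x1 = true.
The clause (x3) is unit, so x3 = true.
Now (NOT x3) is unsatisfied and unit — conflict.
So every satisfying assignment has x2 = True.

True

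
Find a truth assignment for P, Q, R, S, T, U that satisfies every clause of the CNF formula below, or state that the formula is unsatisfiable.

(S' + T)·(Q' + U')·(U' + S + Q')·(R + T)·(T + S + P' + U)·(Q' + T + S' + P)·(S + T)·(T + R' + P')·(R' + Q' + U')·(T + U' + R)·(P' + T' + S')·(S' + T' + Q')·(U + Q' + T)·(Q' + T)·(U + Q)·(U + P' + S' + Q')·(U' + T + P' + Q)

Branch on S: set S = 0.
(T) alone gives T = 1.
Branch on Q: set Q = 0.
(U) alone gives U = 1.
Every clause is now satisfied; P, R are unconstrained.

P=1, Q=0, R=1, S=0, T=1, U=1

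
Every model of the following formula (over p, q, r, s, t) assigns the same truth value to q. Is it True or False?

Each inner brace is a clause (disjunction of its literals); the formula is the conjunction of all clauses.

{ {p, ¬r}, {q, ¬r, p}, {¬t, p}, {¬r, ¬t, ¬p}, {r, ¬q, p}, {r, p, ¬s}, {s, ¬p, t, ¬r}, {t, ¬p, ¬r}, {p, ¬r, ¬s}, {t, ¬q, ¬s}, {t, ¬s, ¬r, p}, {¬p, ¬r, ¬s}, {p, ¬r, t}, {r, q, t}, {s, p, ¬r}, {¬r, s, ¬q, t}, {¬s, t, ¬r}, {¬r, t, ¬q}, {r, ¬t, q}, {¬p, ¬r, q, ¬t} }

Suppose q = False.
Case p = True:
Case r = False:
The clause (t) is unit, so t = True.
But (¬t) is also a unit clause — contradiction.
So r must be the other value — set r = True.
The clause (¬t) is unit, so t = False.
But (t) is also a unit clause — contradiction.
Both values of r lead to a conflict.
So p must be the other value — set p = False.
The clause (¬r) is unit, so r = False.
The clause (¬t) is unit, so t = False.
But (t) is also a unit clause — contradiction.
Both values of p lead to a conflict.
So every satisfying assignment has q = True.

True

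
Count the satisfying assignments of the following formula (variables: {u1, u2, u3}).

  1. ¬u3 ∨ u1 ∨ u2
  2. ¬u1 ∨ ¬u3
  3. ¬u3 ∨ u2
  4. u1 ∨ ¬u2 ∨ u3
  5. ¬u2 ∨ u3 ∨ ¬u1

3

There are 2^3 = 8 truth assignments over (u1, u2, u3).
Check each against the 5 clauses (columns in the order u1, u2, u3):
  F F F  ✓ satisfies all
  F F T  ✗ fails (¬u3 ∨ u1 ∨ u2)
  F T F  ✗ fails (u1 ∨ ¬u2 ∨ u3)
  F T T  ✓ satisfies all
  T F F  ✓ satisfies all
  T F T  ✗ fails (¬u1 ∨ ¬u3)
  T T F  ✗ fails (¬u2 ∨ u3 ∨ ¬u1)
  T T T  ✗ fails (¬u1 ∨ ¬u3)
3 of the 8 rows are models.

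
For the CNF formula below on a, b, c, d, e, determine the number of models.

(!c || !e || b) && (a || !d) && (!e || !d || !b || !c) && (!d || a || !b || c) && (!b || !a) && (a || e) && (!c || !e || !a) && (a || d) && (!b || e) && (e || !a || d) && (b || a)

There are 2^5 = 32 truth assignments over (a, b, c, d, e).
Split on a. With a = true, the clauses containing a are satisfied and !a drops from the rest; 4 of the 2^4 = 16 assignments to the other variables satisfy what remains.
With a = false, by the same count on the reduced clause set, 0 assignments work.
(One model: a=T, b=F, c=F, d=F, e=T.)
Total: 4 + 0 = 4.

4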